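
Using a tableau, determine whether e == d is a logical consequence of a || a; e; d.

Yes

Initial set: {(a || a); e; d; !(e == d)}.
(a || a): β-rule — branch into a  //  a.
  branch 1 (add a):
    !(e == d): β-rule — branch into e, !d  //  !e, d.
      branch 1.1 (add e, !d):
        × closes — contains both d and !d.
      branch 1.2 (add !e, d):
        × closes — contains both e and !e.
  branch 2 (add a):
    !(e == d): β-rule — branch into e, !d  //  !e, d.
      branch 2.1 (add e, !d):
        × closes — contains both d and !d.
      branch 2.2 (add !e, d):
        × closes — contains both e and !e.
All 4 branches close.
Every branch closed, so the premises entail the conclusion.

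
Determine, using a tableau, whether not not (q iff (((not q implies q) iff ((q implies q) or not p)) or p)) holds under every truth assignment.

Assume the negation and expand:
Initial set: {not not not (q iff (((not q implies q) iff ((q implies q) or not p)) or p))}.
not not not (q iff (((not q implies q) iff ((q implies q) or not p)) or p)): drop double negation, giving not (q iff (((not q implies q) iff ((q implies q) or not p)) or p)).
not (q iff (((not q implies q) iff ((q implies q) or not p)) or p)): β-rule — branch into q, not (((not q implies q) iff ((q implies q) or not p)) or p)  //  not q, (((not q implies q) iff ((q implies q) or not p)) or p).
  branch 1 (add q, not (((not q implies q) iff ((q implies q) or not p)) or p)):
    not (((not q implies q) iff ((q implies q) or not p)) or p): α-rule — add not ((not q implies q) iff ((q implies q) or not p)), not p.
    not ((not q implies q) iff ((q implies q) or not p)): β-rule — branch into (not q implies q), not ((q implies q) or not p)  //  not (not q implies q), ((q implies q) or not p).
      branch 1.1 (add (not q implies q), not ((q implies q) or not p)):
        not ((q implies q) or not p): α-rule — add not (q implies q), not not p.
        × closes — contains both p and not p.
      branch 1.2 (add not (not q implies q), ((q implies q) or not p)):
        not (not q implies q): α-rule — add not q, not q.
        × closes — contains both q and not q.
  branch 2 (add not q, (((not q implies q) iff ((q implies q) or not p)) or p)):
    (((not q implies q) iff ((q implies q) or not p)) or p): β-rule — branch into ((not q implies q) iff ((q implies q) or not p))  //  p.
      branch 2.1 (add ((not q implies q) iff ((q implies q) or not p))):
        ((not q implies q) iff ((q implies q) or not p)): β-rule — branch into (not q implies q), ((q implies q) or not p)  //  not (not q implies q), not ((q implies q) or not p).
          branch 2.1.1 (add (not q implies q), ((q implies q) or not p)):
            (not q implies q): β-rule — branch into not not q  //  q.
              branch 2.1.1.1 (add not not q):
                × closes — contains both q and not q.
              branch 2.1.1.2 (add q):
                × closes — contains both q and not q.
          branch 2.1.2 (add not (not q implies q), not ((q implies q) or not p)):
            not (not q implies q): α-rule — add not q, not q.
            not ((q implies q) or not p): α-rule — add not (q implies q), not not p.
            not (q implies q): α-rule — add q, not q.
            × closes — contains both q and not q.
      branch 2.2 (add p):
        ○ open, literals {p=true, q=false}.
5 branches closed, 1 open.
An open branch gives a countermodel: p=true, q=false (unmentioned atoms arbitrary); under it the original formula is false.

Not valid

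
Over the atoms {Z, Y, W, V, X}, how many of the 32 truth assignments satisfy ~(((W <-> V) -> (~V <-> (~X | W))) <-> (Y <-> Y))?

Initial set: {T ~(((W <-> V) -> (~V <-> (~X | W))) <-> (Y <-> Y))}.
T ~(((W <-> V) -> (~V <-> (~X | W))) <-> (Y <-> Y)): β-rule — branch into T ((W <-> V) -> (~V <-> (~X | W))), F (Y <-> Y)  //  F ((W <-> V) -> (~V <-> (~X | W))), T (Y <-> Y).
  branch 1 (add T ((W <-> V) -> (~V <-> (~X | W))), F (Y <-> Y)):
    T ((W <-> V) -> (~V <-> (~X | W))): β-rule — branch into F (W <-> V)  //  T (~V <-> (~X | W)).
      branch 1.1 (add F (W <-> V)):
        F (Y <-> Y): β-rule — branch into T Y, F Y  //  F Y, T Y.
          branch 1.1.1 (add T Y, F Y):
            × closes — contains both Y and ~Y.
          branch 1.1.2 (add F Y, T Y):
            × closes — contains both Y and ~Y.
      branch 1.2 (add T (~V <-> (~X | W))):
        F (Y <-> Y): β-rule — branch into T Y, F Y  //  F Y, T Y.
          branch 1.2.1 (add T Y, F Y):
            × closes — contains both Y and ~Y.
          branch 1.2.2 (add F Y, T Y):
            × closes — contains both Y and ~Y.
  branch 2 (add F ((W <-> V) -> (~V <-> (~X | W))), T (Y <-> Y)):
    F ((W <-> V) -> (~V <-> (~X | W))): α-rule — add T (W <-> V), F (~V <-> (~X | W)).
    T (Y <-> Y): β-rule — branch into T Y, T Y  //  F Y, F Y.
      branch 2.1 (add T Y, T Y):
        T (W <-> V): β-rule — branch into T W, T V  //  F W, F V.
          branch 2.1.1 (add T W, T V):
            F (~V <-> (~X | W)): β-rule — branch into T ~V, F (~X | W)  //  F ~V, T (~X | W).
              branch 2.1.1.1 (add T ~V, F (~X | W)):
                × closes — contains both V and ~V.
              branch 2.1.1.2 (add F ~V, T (~X | W)):
                T (~X | W): β-rule — branch into T ~X  //  T W.
                  branch 2.1.1.2.1 (add T ~X):
                    ○ open, literals {V=1, W=1, X=0, Y=1}.
                  branch 2.1.1.2.2 (add T W):
                    ○ open, literals {V=1, W=1, Y=1}.
          branch 2.1.2 (add F W, F V):
            F (~V <-> (~X | W)): β-rule — branch into T ~V, F (~X | W)  //  F ~V, T (~X | W).
              branch 2.1.2.1 (add T ~V, F (~X | W)):
                F (~X | W): α-rule — add F ~X, F W.
                ○ open, literals {V=0, W=0, X=1, Y=1}.
              branch 2.1.2.2 (add F ~V, T (~X | W)):
                × closes — contains both V and ~V.
      branch 2.2 (add F Y, F Y):
        T (W <-> V): β-rule — branch into T W, T V  //  F W, F V.
          branch 2.2.1 (add T W, T V):
            F (~V <-> (~X | W)): β-rule — branch into T ~V, F (~X | W)  //  F ~V, T (~X | W).
              branch 2.2.1.1 (add T ~V, F (~X | W)):
                × closes — contains both V and ~V.
              branch 2.2.1.2 (add F ~V, T (~X | W)):
                T (~X | W): β-rule — branch into T ~X  //  T W.
                  branch 2.2.1.2.1 (add T ~X):
                    ○ open, literals {V=1, W=1, X=0, Y=0}.
                  branch 2.2.1.2.2 (add T W):
                    ○ open, literals {V=1, W=1, Y=0}.
          branch 2.2.2 (add F W, F V):
            F (~V <-> (~X | W)): β-rule — branch into T ~V, F (~X | W)  //  F ~V, T (~X | W).
              branch 2.2.2.1 (add T ~V, F (~X | W)):
                F (~X | W): α-rule — add F ~X, F W.
                ○ open, literals {V=0, W=0, X=1, Y=0}.
              branch 2.2.2.2 (add F ~V, T (~X | W)):
                × closes — contains both V and ~V.
8 branches closed, 6 open.
Each open branch fixes some atoms; the unmentioned ones are free. Counting distinct full assignments: branch {V=1, W=1, X=0, Y=1} (Z) contributes 2 new; branch {V=1, W=1, Y=1} (Z, X) contributes 2 new; branch {V=0, W=0, X=1, Y=1} (Z) contributes 2 new; branch {V=1, W=1, X=0, Y=0} (Z) contributes 2 new; branch {V=1, W=1, Y=0} (Z, X) contributes 2 new; branch {V=0, W=0, X=1, Y=0} (Z) contributes 2 new. Total: 12.

12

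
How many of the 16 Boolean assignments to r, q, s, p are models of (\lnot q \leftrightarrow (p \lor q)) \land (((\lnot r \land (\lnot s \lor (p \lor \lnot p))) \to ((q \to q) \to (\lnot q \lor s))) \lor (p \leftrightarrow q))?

Initial set: {((\lnot q \leftrightarrow (p \lor q)) \land (((\lnot r \land (\lnot s \lor (p \lor \lnot p))) \to ((q \to q) \to (\lnot q \lor s))) \lor (p \leftrightarrow q)))}.
((\lnot q \leftrightarrow (p \lor q)) \land (((\lnot r \land (\lnot s \lor (p \lor \lnot p))) \to ((q \to q) \to (\lnot q \lor s))) \lor (p \leftrightarrow q))): α-rule — add (\lnot q \leftrightarrow (p \lor q)), (((\lnot r \land (\lnot s \lor (p \lor \lnot p))) \to ((q \to q) \to (\lnot q \lor s))) \lor (p \leftrightarrow q)).
(\lnot q \leftrightarrow (p \lor q)): β-rule — branch into \lnot q, (p \lor q)  //  \lnot \lnot q, \lnot (p \lor q).
  branch 1 (add \lnot q, (p \lor q)):
    (((\lnot r \land (\lnot s \lor (p \lor \lnot p))) \to ((q \to q) \to (\lnot q \lor s))) \lor (p \leftrightarrow q)): β-rule — branch into ((\lnot r \land (\lnot s \lor (p \lor \lnot p))) \to ((q \to q) \to (\lnot q \lor s)))  //  (p \leftrightarrow q).
      branch 1.1 (add ((\lnot r \land (\lnot s \lor (p \lor \lnot p))) \to ((q \to q) \to (\lnot q \lor s)))):
        (p \lor q): β-rule — branch into p  //  q.
          branch 1.1.1 (add p):
            ((\lnot r \land (\lnot s \lor (p \lor \lnot p))) \to ((q \to q) \to (\lnot q \lor s))): β-rule — branch into \lnot (\lnot r \land (\lnot s \lor (p \lor \lnot p)))  //  ((q \to q) \to (\lnot q \lor s)).
              branch 1.1.1.1 (add \lnot (\lnot r \land (\lnot s \lor (p \lor \lnot p)))):
                \lnot (\lnot r \land (\lnot s \lor (p \lor \lnot p))): β-rule — branch into \lnot \lnot r  //  \lnot (\lnot s \lor (p \lor \lnot p)).
                  branch 1.1.1.1.1 (add \lnot \lnot r):
                    ○ open, literals {p=true, q=false, r=true}.
                  branch 1.1.1.1.2 (add \lnot (\lnot s \lor (p \lor \lnot p))):
                    \lnot (\lnot s \lor (p \lor \lnot p)): α-rule — add \lnot \lnot s, \lnot (p \lor \lnot p).
                    \lnot (p \lor \lnot p): α-rule — add \lnot p, \lnot \lnot p.
                    × closes — contains both p and \lnot p.
              branch 1.1.1.2 (add ((q \to q) \to (\lnot q \lor s))):
                ((q \to q) \to (\lnot q \lor s)): β-rule — branch into \lnot (q \to q)  //  (\lnot q \lor s).
                  branch 1.1.1.2.1 (add \lnot (q \to q)):
                    \lnot (q \to q): α-rule — add q, \lnot q.
                    × closes — contains both q and \lnot q.
                  branch 1.1.1.2.2 (add (\lnot q \lor s)):
                    (\lnot q \lor s): β-rule — branch into \lnot q  //  s.
                      branch 1.1.1.2.2.1 (add \lnot q):
                        ○ open, literals {p=true, q=false}.
                      branch 1.1.1.2.2.2 (add s):
                        ○ open, literals {p=true, q=false, s=true}.
          branch 1.1.2 (add q):
            × closes — contains both q and \lnot q.
      branch 1.2 (add (p \leftrightarrow q)):
        (p \lor q): β-rule — branch into p  //  q.
          branch 1.2.1 (add p):
            (p \leftrightarrow q): β-rule — branch into p, q  //  \lnot p, \lnot q.
              branch 1.2.1.1 (add p, q):
                × closes — contains both q and \lnot q.
              branch 1.2.1.2 (add \lnot p, \lnot q):
                × closes — contains both p and \lnot p.
          branch 1.2.2 (add q):
            × closes — contains both q and \lnot q.
  branch 2 (add \lnot \lnot q, \lnot (p \lor q)):
    \lnot (p \lor q): α-rule — add \lnot p, \lnot q.
    × closes — contains both q and \lnot q.
7 branches closed, 3 open.
Each open branch fixes some atoms; the unmentioned ones are free. Counting distinct full assignments: branch {p=true, q=false, r=true} (s) contributes 2 new; branch {p=true, q=false} (r, s) contributes 2 new; branch {p=true, q=false, s=true} (r) contributes 0 new. Total: 4.

4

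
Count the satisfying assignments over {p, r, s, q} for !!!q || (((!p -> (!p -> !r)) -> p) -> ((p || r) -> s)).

Initial set: {(!!!q || (((!p -> (!p -> !r)) -> p) -> ((p || r) -> s)))}.
(!!!q || (((!p -> (!p -> !r)) -> p) -> ((p || r) -> s))): β-rule — branch into !!!q  //  (((!p -> (!p -> !r)) -> p) -> ((p || r) -> s)).
  branch 1 (add !!!q):
    !!!q: drop double negation, giving !q.
    ○ open, literals {q=0}.
  branch 2 (add (((!p -> (!p -> !r)) -> p) -> ((p || r) -> s))):
    (((!p -> (!p -> !r)) -> p) -> ((p || r) -> s)): β-rule — branch into !((!p -> (!p -> !r)) -> p)  //  ((p || r) -> s).
      branch 2.1 (add !((!p -> (!p -> !r)) -> p)):
        !((!p -> (!p -> !r)) -> p): α-rule — add (!p -> (!p -> !r)), !p.
        (!p -> (!p -> !r)): β-rule — branch into !!p  //  (!p -> !r).
          branch 2.1.1 (add !!p):
            × closes — contains both p and !p.
          branch 2.1.2 (add (!p -> !r)):
            (!p -> !r): β-rule — branch into !!p  //  !r.
              branch 2.1.2.1 (add !!p):
                × closes — contains both p and !p.
              branch 2.1.2.2 (add !r):
                ○ open, literals {p=0, r=0}.
      branch 2.2 (add ((p || r) -> s)):
        ((p || r) -> s): β-rule — branch into !(p || r)  //  s.
          branch 2.2.1 (add !(p || r)):
            !(p || r): α-rule — add !p, !r.
            ○ open, literals {p=0, r=0}.
          branch 2.2.2 (add s):
            ○ open, literals {s=1}.
2 branches closed, 4 open.
Each open branch fixes some atoms; the unmentioned ones are free. Counting distinct full assignments: branch {q=0} (p, r, s) contributes 8 new; branch {p=0, r=0} (s, q) contributes 2 new; branch {p=0, r=0} (s, q) contributes 0 new; branch {s=1} (p, r, q) contributes 3 new. Total: 13.

13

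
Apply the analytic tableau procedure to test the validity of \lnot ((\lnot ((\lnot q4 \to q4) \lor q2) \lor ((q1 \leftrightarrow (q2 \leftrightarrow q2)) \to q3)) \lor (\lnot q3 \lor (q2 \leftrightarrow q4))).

Assume the negation and expand:
Initial set: {\lnot \lnot ((\lnot ((\lnot q4 \to q4) \lor q2) \lor ((q1 \leftrightarrow (q2 \leftrightarrow q2)) \to q3)) \lor (\lnot q3 \lor (q2 \leftrightarrow q4)))}.
\lnot \lnot ((\lnot ((\lnot q4 \to q4) \lor q2) \lor ((q1 \leftrightarrow (q2 \leftrightarrow q2)) \to q3)) \lor (\lnot q3 \lor (q2 \leftrightarrow q4))): β-rule — branch into (\lnot ((\lnot q4 \to q4) \lor q2) \lor ((q1 \leftrightarrow (q2 \leftrightarrow q2)) \to q3))  //  (\lnot q3 \lor (q2 \leftrightarrow q4)).
  branch 1 (add (\lnot ((\lnot q4 \to q4) \lor q2) \lor ((q1 \leftrightarrow (q2 \leftrightarrow q2)) \to q3))):
    (\lnot ((\lnot q4 \to q4) \lor q2) \lor ((q1 \leftrightarrow (q2 \leftrightarrow q2)) \to q3)): β-rule — branch into \lnot ((\lnot q4 \to q4) \lor q2)  //  ((q1 \leftrightarrow (q2 \leftrightarrow q2)) \to q3).
      branch 1.1 (add \lnot ((\lnot q4 \to q4) \lor q2)):
        \lnot ((\lnot q4 \to q4) \lor q2): α-rule — add \lnot (\lnot q4 \to q4), \lnot q2.
        \lnot (\lnot q4 \to q4): α-rule — add \lnot q4, \lnot q4.
        ○ open, literals {q2=0, q4=0}.
      branch 1.2 (add ((q1 \leftrightarrow (q2 \leftrightarrow q2)) \to q3)):
        ((q1 \leftrightarrow (q2 \leftrightarrow q2)) \to q3): β-rule — branch into \lnot (q1 \leftrightarrow (q2 \leftrightarrow q2))  //  q3.
          branch 1.2.1 (add \lnot (q1 \leftrightarrow (q2 \leftrightarrow q2))):
            \lnot (q1 \leftrightarrow (q2 \leftrightarrow q2)): β-rule — branch into q1, \lnot (q2 \leftrightarrow q2)  //  \lnot q1, (q2 \leftrightarrow q2).
              branch 1.2.1.1 (add q1, \lnot (q2 \leftrightarrow q2)):
                \lnot (q2 \leftrightarrow q2): β-rule — branch into q2, \lnot q2  //  \lnot q2, q2.
                  branch 1.2.1.1.1 (add q2, \lnot q2):
                    × closes — contains both q2 and \lnot q2.
                  branch 1.2.1.1.2 (add \lnot q2, q2):
                    × closes — contains both q2 and \lnot q2.
              branch 1.2.1.2 (add \lnot q1, (q2 \leftrightarrow q2)):
                (q2 \leftrightarrow q2): β-rule — branch into q2, q2  //  \lnot q2, \lnot q2.
                  branch 1.2.1.2.1 (add q2, q2):
                    ○ open, literals {q1=0, q2=1}.
                  branch 1.2.1.2.2 (add \lnot q2, \lnot q2):
                    ○ open, literals {q1=0, q2=0}.
          branch 1.2.2 (add q3):
            ○ open, literals {q3=1}.
  branch 2 (add (\lnot q3 \lor (q2 \leftrightarrow q4))):
    (\lnot q3 \lor (q2 \leftrightarrow q4)): β-rule — branch into \lnot q3  //  (q2 \leftrightarrow q4).
      branch 2.1 (add \lnot q3):
        ○ open, literals {q3=0}.
      branch 2.2 (add (q2 \leftrightarrow q4)):
        (q2 \leftrightarrow q4): β-rule — branch into q2, q4  //  \lnot q2, \lnot q4.
          branch 2.2.1 (add q2, q4):
            ○ open, literals {q2=1, q4=1}.
          branch 2.2.2 (add \lnot q2, \lnot q4):
            ○ open, literals {q2=0, q4=0}.
2 branches closed, 7 open.
An open branch gives a countermodel: q2=0, q4=0 (unmentioned atoms arbitrary); under it the original formula is false.

Not valid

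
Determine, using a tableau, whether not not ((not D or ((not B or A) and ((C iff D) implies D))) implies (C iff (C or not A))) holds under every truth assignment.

Assume the negation and expand:
Initial set: {not not not ((not D or ((not B or A) and ((C iff D) implies D))) implies (C iff (C or not A)))}.
not not not ((not D or ((not B or A) and ((C iff D) implies D))) implies (C iff (C or not A))): drop double negation, giving not ((not D or ((not B or A) and ((C iff D) implies D))) implies (C iff (C or not A))).
not ((not D or ((not B or A) and ((C iff D) implies D))) implies (C iff (C or not A))): α-rule — add (not D or ((not B or A) and ((C iff D) implies D))), not (C iff (C or not A)).
(not D or ((not B or A) and ((C iff D) implies D))): β-rule — branch into not D  //  ((not B or A) and ((C iff D) implies D)).
  branch 1 (add not D):
    not (C iff (C or not A)): β-rule — branch into C, not (C or not A)  //  not C, (C or not A).
      branch 1.1 (add C, not (C or not A)):
        not (C or not A): α-rule — add not C, not not A.
        × closes — contains both C and not C.
      branch 1.2 (add not C, (C or not A)):
        (C or not A): β-rule — branch into C  //  not A.
          branch 1.2.1 (add C):
            × closes — contains both C and not C.
          branch 1.2.2 (add not A):
            ○ open, literals {A=0, C=0, D=0}.
  branch 2 (add ((not B or A) and ((C iff D) implies D))):
    ((not B or A) and ((C iff D) implies D)): α-rule — add (not B or A), ((C iff D) implies D).
    not (C iff (C or not A)): β-rule — branch into C, not (C or not A)  //  not C, (C or not A).
      branch 2.1 (add C, not (C or not A)):
        not (C or not A): α-rule — add not C, not not A.
        × closes — contains both C and not C.
      branch 2.2 (add not C, (C or not A)):
        (not B or A): β-rule — branch into not B  //  A.
          branch 2.2.1 (add not B):
            ((C iff D) implies D): β-rule — branch into not (C iff D)  //  D.
              branch 2.2.1.1 (add not (C iff D)):
                (C or not A): β-rule — branch into C  //  not A.
                  branch 2.2.1.1.1 (add C):
                    × closes — contains both C and not C.
                  branch 2.2.1.1.2 (add not A):
                    not (C iff D): β-rule — branch into C, not D  //  not C, D.
                      branch 2.2.1.1.2.1 (add C, not D):
                        × closes — contains both C and not C.
                      branch 2.2.1.1.2.2 (add not C, D):
                        ○ open, literals {A=0, B=0, C=0, D=1}.
              branch 2.2.1.2 (add D):
                (C or not A): β-rule — branch into C  //  not A.
                  branch 2.2.1.2.1 (add C):
                    × closes — contains both C and not C.
                  branch 2.2.1.2.2 (add not A):
                    ○ open, literals {A=0, B=0, C=0, D=1}.
          branch 2.2.2 (add A):
            ((C iff D) implies D): β-rule — branch into not (C iff D)  //  D.
              branch 2.2.2.1 (add not (C iff D)):
                (C or not A): β-rule — branch into C  //  not A.
                  branch 2.2.2.1.1 (add C):
                    × closes — contains both C and not C.
                  branch 2.2.2.1.2 (add not A):
                    × closes — contains both A and not A.
              branch 2.2.2.2 (add D):
                (C or not A): β-rule — branch into C  //  not A.
                  branch 2.2.2.2.1 (add C):
                    × closes — contains both C and not C.
                  branch 2.2.2.2.2 (add not A):
                    × closes — contains both A and not A.
10 branches closed, 3 open.
An open branch gives a countermodel: A=0, C=0, D=0 (unmentioned atoms arbitrary); under it the original formula is false.

Not valid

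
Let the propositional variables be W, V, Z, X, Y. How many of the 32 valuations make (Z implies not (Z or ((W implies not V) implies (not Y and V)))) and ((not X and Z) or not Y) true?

8

Initial set: {T ((Z implies not (Z or ((W implies not V) implies (not Y and V)))) and ((not X and Z) or not Y))}.
T ((Z implies not (Z or ((W implies not V) implies (not Y and V)))) and ((not X and Z) or not Y)): α-rule — add T (Z implies not (Z or ((W implies not V) implies (not Y and V)))), T ((not X and Z) or not Y).
T (Z implies not (Z or ((W implies not V) implies (not Y and V)))): β-rule — branch into F Z  //  T not (Z or ((W implies not V) implies (not Y and V))).
  branch 1 (add F Z):
    T ((not X and Z) or not Y): β-rule — branch into T (not X and Z)  //  T not Y.
      branch 1.1 (add T (not X and Z)):
        T (not X and Z): α-rule — add T not X, T Z.
        × closes — contains both Z and not Z.
      branch 1.2 (add T not Y):
        ○ open, literals {Y=0, Z=0}.
  branch 2 (add T not (Z or ((W implies not V) implies (not Y and V)))):
    T not (Z or ((W implies not V) implies (not Y and V))): α-rule — add F Z, F ((W implies not V) implies (not Y and V)).
    F ((W implies not V) implies (not Y and V)): α-rule — add T (W implies not V), F (not Y and V).
    T ((not X and Z) or not Y): β-rule — branch into T (not X and Z)  //  T not Y.
      branch 2.1 (add T (not X and Z)):
        T (not X and Z): α-rule — add T not X, T Z.
        × closes — contains both Z and not Z.
      branch 2.2 (add T not Y):
        T (W implies not V): β-rule — branch into F W  //  T not V.
          branch 2.2.1 (add F W):
            F (not Y and V): β-rule — branch into F not Y  //  F V.
              branch 2.2.1.1 (add F not Y):
                × closes — contains both Y and not Y.
              branch 2.2.1.2 (add F V):
                ○ open, literals {V=0, W=0, Y=0, Z=0}.
          branch 2.2.2 (add T not V):
            F (not Y and V): β-rule — branch into F not Y  //  F V.
              branch 2.2.2.1 (add F not Y):
                × closes — contains both Y and not Y.
              branch 2.2.2.2 (add F V):
                ○ open, literals {V=0, Y=0, Z=0}.
4 branches closed, 3 open.
Each open branch fixes some atoms; the unmentioned ones are free. Counting distinct full assignments: branch {Y=0, Z=0} (W, V, X) contributes 8 new; branch {V=0, W=0, Y=0, Z=0} (X) contributes 0 new; branch {V=0, Y=0, Z=0} (W, X) contributes 0 new. Total: 8.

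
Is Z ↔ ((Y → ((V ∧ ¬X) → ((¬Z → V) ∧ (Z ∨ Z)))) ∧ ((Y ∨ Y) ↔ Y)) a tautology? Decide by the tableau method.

Not valid

Assume the negation and expand:
Initial set: {F (Z ↔ ((Y → ((V ∧ ¬X) → ((¬Z → V) ∧ (Z ∨ Z)))) ∧ ((Y ∨ Y) ↔ Y)))}.
F (Z ↔ ((Y → ((V ∧ ¬X) → ((¬Z → V) ∧ (Z ∨ Z)))) ∧ ((Y ∨ Y) ↔ Y))): β-rule — branch into T Z, F ((Y → ((V ∧ ¬X) → ((¬Z → V) ∧ (Z ∨ Z)))) ∧ ((Y ∨ Y) ↔ Y))  //  F Z, T ((Y → ((V ∧ ¬X) → ((¬Z → V) ∧ (Z ∨ Z)))) ∧ ((Y ∨ Y) ↔ Y)).
  branch 1 (add T Z, F ((Y → ((V ∧ ¬X) → ((¬Z → V) ∧ (Z ∨ Z)))) ∧ ((Y ∨ Y) ↔ Y))):
    F ((Y → ((V ∧ ¬X) → ((¬Z → V) ∧ (Z ∨ Z)))) ∧ ((Y ∨ Y) ↔ Y)): β-rule — branch into F (Y → ((V ∧ ¬X) → ((¬Z → V) ∧ (Z ∨ Z))))  //  F ((Y ∨ Y) ↔ Y).
      branch 1.1 (add F (Y → ((V ∧ ¬X) → ((¬Z → V) ∧ (Z ∨ Z))))):
        F (Y → ((V ∧ ¬X) → ((¬Z → V) ∧ (Z ∨ Z)))): α-rule — add T Y, F ((V ∧ ¬X) → ((¬Z → V) ∧ (Z ∨ Z))).
        F ((V ∧ ¬X) → ((¬Z → V) ∧ (Z ∨ Z))): α-rule — add T (V ∧ ¬X), F ((¬Z → V) ∧ (Z ∨ Z)).
        T (V ∧ ¬X): α-rule — add T V, T ¬X.
        F ((¬Z → V) ∧ (Z ∨ Z)): β-rule — branch into F (¬Z → V)  //  F (Z ∨ Z).
          branch 1.1.1 (add F (¬Z → V)):
            F (¬Z → V): α-rule — add T ¬Z, F V.
            × closes — contains both Z and ¬Z.
          branch 1.1.2 (add F (Z ∨ Z)):
            F (Z ∨ Z): α-rule — add F Z, F Z.
            × closes — contains both Z and ¬Z.
      branch 1.2 (add F ((Y ∨ Y) ↔ Y)):
        F ((Y ∨ Y) ↔ Y): β-rule — branch into T (Y ∨ Y), F Y  //  F (Y ∨ Y), T Y.
          branch 1.2.1 (add T (Y ∨ Y), F Y):
            T (Y ∨ Y): β-rule — branch into T Y  //  T Y.
              branch 1.2.1.1 (add T Y):
                × closes — contains both Y and ¬Y.
              branch 1.2.1.2 (add T Y):
                × closes — contains both Y and ¬Y.
          branch 1.2.2 (add F (Y ∨ Y), T Y):
            F (Y ∨ Y): α-rule — add F Y, F Y.
            × closes — contains both Y and ¬Y.
  branch 2 (add F Z, T ((Y → ((V ∧ ¬X) → ((¬Z → V) ∧ (Z ∨ Z)))) ∧ ((Y ∨ Y) ↔ Y))):
    T ((Y → ((V ∧ ¬X) → ((¬Z → V) ∧ (Z ∨ Z)))) ∧ ((Y ∨ Y) ↔ Y)): α-rule — add T (Y → ((V ∧ ¬X) → ((¬Z → V) ∧ (Z ∨ Z)))), T ((Y ∨ Y) ↔ Y).
    T (Y → ((V ∧ ¬X) → ((¬Z → V) ∧ (Z ∨ Z)))): β-rule — branch into F Y  //  T ((V ∧ ¬X) → ((¬Z → V) ∧ (Z ∨ Z))).
      branch 2.1 (add F Y):
        T ((Y ∨ Y) ↔ Y): β-rule — branch into T (Y ∨ Y), T Y  //  F (Y ∨ Y), F Y.
          branch 2.1.1 (add T (Y ∨ Y), T Y):
            × closes — contains both Y and ¬Y.
          branch 2.1.2 (add F (Y ∨ Y), F Y):
            F (Y ∨ Y): α-rule — add F Y, F Y.
            ○ open, literals {Y=F, Z=F}.
      branch 2.2 (add T ((V ∧ ¬X) → ((¬Z → V) ∧ (Z ∨ Z)))):
        T ((Y ∨ Y) ↔ Y): β-rule — branch into T (Y ∨ Y), T Y  //  F (Y ∨ Y), F Y.
          branch 2.2.1 (add T (Y ∨ Y), T Y):
            T ((V ∧ ¬X) → ((¬Z → V) ∧ (Z ∨ Z))): β-rule — branch into F (V ∧ ¬X)  //  T ((¬Z → V) ∧ (Z ∨ Z)).
              branch 2.2.1.1 (add F (V ∧ ¬X)):
                T (Y ∨ Y): β-rule — branch into T Y  //  T Y.
                  branch 2.2.1.1.1 (add T Y):
                    F (V ∧ ¬X): β-rule — branch into F V  //  F ¬X.
                      branch 2.2.1.1.1.1 (add F V):
                        ○ open, literals {V=F, Y=T, Z=F}.
                      branch 2.2.1.1.1.2 (add F ¬X):
                        ○ open, literals {X=T, Y=T, Z=F}.
                  branch 2.2.1.1.2 (add T Y):
                    F (V ∧ ¬X): β-rule — branch into F V  //  F ¬X.
                      branch 2.2.1.1.2.1 (add F V):
                        ○ open, literals {V=F, Y=T, Z=F}.
                      branch 2.2.1.1.2.2 (add F ¬X):
                        ○ open, literals {X=T, Y=T, Z=F}.
              branch 2.2.1.2 (add T ((¬Z → V) ∧ (Z ∨ Z))):
                T ((¬Z → V) ∧ (Z ∨ Z)): α-rule — add T (¬Z → V), T (Z ∨ Z).
                T (Y ∨ Y): β-rule — branch into T Y  //  T Y.
                  branch 2.2.1.2.1 (add T Y):
                    T (¬Z → V): β-rule — branch into F ¬Z  //  T V.
                      branch 2.2.1.2.1.1 (add F ¬Z):
                        × closes — contains both Z and ¬Z.
                      branch 2.2.1.2.1.2 (add T V):
                        T (Z ∨ Z): β-rule — branch into T Z  //  T Z.
                          branch 2.2.1.2.1.2.1 (add T Z):
                            × closes — contains both Z and ¬Z.
                          branch 2.2.1.2.1.2.2 (add T Z):
                            × closes — contains both Z and ¬Z.
                  branch 2.2.1.2.2 (add T Y):
                    T (¬Z → V): β-rule — branch into F ¬Z  //  T V.
                      branch 2.2.1.2.2.1 (add F ¬Z):
                        × closes — contains both Z and ¬Z.
                      branch 2.2.1.2.2.2 (add T V):
                        T (Z ∨ Z): β-rule — branch into T Z  //  T Z.
                          branch 2.2.1.2.2.2.1 (add T Z):
                            × closes — contains both Z and ¬Z.
                          branch 2.2.1.2.2.2.2 (add T Z):
                            × closes — contains both Z and ¬Z.
          branch 2.2.2 (add F (Y ∨ Y), F Y):
            F (Y ∨ Y): α-rule — add F Y, F Y.
            T ((V ∧ ¬X) → ((¬Z → V) ∧ (Z ∨ Z))): β-rule — branch into F (V ∧ ¬X)  //  T ((¬Z → V) ∧ (Z ∨ Z)).
              branch 2.2.2.1 (add F (V ∧ ¬X)):
                F (V ∧ ¬X): β-rule — branch into F V  //  F ¬X.
                  branch 2.2.2.1.1 (add F V):
                    ○ open, literals {V=F, Y=F, Z=F}.
                  branch 2.2.2.1.2 (add F ¬X):
                    ○ open, literals {X=T, Y=F, Z=F}.
              branch 2.2.2.2 (add T ((¬Z → V) ∧ (Z ∨ Z))):
                T ((¬Z → V) ∧ (Z ∨ Z)): α-rule — add T (¬Z → V), T (Z ∨ Z).
                T (¬Z → V): β-rule — branch into F ¬Z  //  T V.
                  branch 2.2.2.2.1 (add F ¬Z):
                    × closes — contains both Z and ¬Z.
                  branch 2.2.2.2.2 (add T V):
                    T (Z ∨ Z): β-rule — branch into T Z  //  T Z.
                      branch 2.2.2.2.2.1 (add T Z):
                        × closes — contains both Z and ¬Z.
                      branch 2.2.2.2.2.2 (add T Z):
                        × closes — contains both Z and ¬Z.
15 branches closed, 7 open.
An open branch gives a countermodel: Y=F, Z=F (unmentioned atoms arbitrary); under it the original formula is false.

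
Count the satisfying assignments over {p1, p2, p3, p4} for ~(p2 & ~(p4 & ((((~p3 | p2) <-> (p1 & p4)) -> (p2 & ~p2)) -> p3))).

11

Initial set: {~(p2 & ~(p4 & ((((~p3 | p2) <-> (p1 & p4)) -> (p2 & ~p2)) -> p3)))}.
~(p2 & ~(p4 & ((((~p3 | p2) <-> (p1 & p4)) -> (p2 & ~p2)) -> p3))): β-rule — branch into ~p2  //  ~~(p4 & ((((~p3 | p2) <-> (p1 & p4)) -> (p2 & ~p2)) -> p3)).
  branch 1 (add ~p2):
    ○ open, literals {p2=0}.
  branch 2 (add ~~(p4 & ((((~p3 | p2) <-> (p1 & p4)) -> (p2 & ~p2)) -> p3))):
    ~~(p4 & ((((~p3 | p2) <-> (p1 & p4)) -> (p2 & ~p2)) -> p3)): α-rule — add p4, ((((~p3 | p2) <-> (p1 & p4)) -> (p2 & ~p2)) -> p3).
    ((((~p3 | p2) <-> (p1 & p4)) -> (p2 & ~p2)) -> p3): β-rule — branch into ~(((~p3 | p2) <-> (p1 & p4)) -> (p2 & ~p2))  //  p3.
      branch 2.1 (add ~(((~p3 | p2) <-> (p1 & p4)) -> (p2 & ~p2))):
        ~(((~p3 | p2) <-> (p1 & p4)) -> (p2 & ~p2)): α-rule — add ((~p3 | p2) <-> (p1 & p4)), ~(p2 & ~p2).
        ((~p3 | p2) <-> (p1 & p4)): β-rule — branch into (~p3 | p2), (p1 & p4)  //  ~(~p3 | p2), ~(p1 & p4).
          branch 2.1.1 (add (~p3 | p2), (p1 & p4)):
            (p1 & p4): α-rule — add p1, p4.
            ~(p2 & ~p2): β-rule — branch into ~p2  //  ~~p2.
              branch 2.1.1.1 (add ~p2):
                (~p3 | p2): β-rule — branch into ~p3  //  p2.
                  branch 2.1.1.1.1 (add ~p3):
                    ○ open, literals {p1=1, p2=0, p3=0, p4=1}.
                  branch 2.1.1.1.2 (add p2):
                    × closes — contains both p2 and ~p2.
              branch 2.1.1.2 (add ~~p2):
                (~p3 | p2): β-rule — branch into ~p3  //  p2.
                  branch 2.1.1.2.1 (add ~p3):
                    ○ open, literals {p1=1, p2=1, p3=0, p4=1}.
                  branch 2.1.1.2.2 (add p2):
                    ○ open, literals {p1=1, p2=1, p4=1}.
          branch 2.1.2 (add ~(~p3 | p2), ~(p1 & p4)):
            ~(~p3 | p2): α-rule — add ~~p3, ~p2.
            ~(p2 & ~p2): β-rule — branch into ~p2  //  ~~p2.
              branch 2.1.2.1 (add ~p2):
                ~(p1 & p4): β-rule — branch into ~p1  //  ~p4.
                  branch 2.1.2.1.1 (add ~p1):
                    ○ open, literals {p1=0, p2=0, p3=1, p4=1}.
                  branch 2.1.2.1.2 (add ~p4):
                    × closes — contains both p4 and ~p4.
              branch 2.1.2.2 (add ~~p2):
                × closes — contains both p2 and ~p2.
      branch 2.2 (add p3):
        ○ open, literals {p3=1, p4=1}.
3 branches closed, 6 open.
Each open branch fixes some atoms; the unmentioned ones are free. Counting distinct full assignments: branch {p2=0} (p1, p3, p4) contributes 8 new; branch {p1=1, p2=0, p3=0, p4=1} (none free) contributes 0 new; branch {p1=1, p2=1, p3=0, p4=1} (none free) contributes 1 new; branch {p1=1, p2=1, p4=1} (p3) contributes 1 new; branch {p1=0, p2=0, p3=1, p4=1} (none free) contributes 0 new; branch {p3=1, p4=1} (p1, p2) contributes 1 new. Total: 11.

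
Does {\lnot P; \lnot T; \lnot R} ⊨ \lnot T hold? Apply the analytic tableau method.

Yes

Initial set: {\lnot P; \lnot T; \lnot R; \lnot \lnot T}.
× closes — contains both T and \lnot T.
All 1 branch closes.
Every branch closed, so the premises entail the conclusion.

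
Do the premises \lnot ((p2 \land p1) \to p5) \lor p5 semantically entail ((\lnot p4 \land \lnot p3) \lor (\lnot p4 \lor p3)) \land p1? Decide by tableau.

Initial set: {(\lnot ((p2 \land p1) \to p5) \lor p5); \lnot (((\lnot p4 \land \lnot p3) \lor (\lnot p4 \lor p3)) \land p1)}.
(\lnot ((p2 \land p1) \to p5) \lor p5): β-rule — branch into \lnot ((p2 \land p1) \to p5)  //  p5.
  branch 1 (add \lnot ((p2 \land p1) \to p5)):
    \lnot ((p2 \land p1) \to p5): α-rule — add (p2 \land p1), \lnot p5.
    (p2 \land p1): α-rule — add p2, p1.
    \lnot (((\lnot p4 \land \lnot p3) \lor (\lnot p4 \lor p3)) \land p1): β-rule — branch into \lnot ((\lnot p4 \land \lnot p3) \lor (\lnot p4 \lor p3))  //  \lnot p1.
      branch 1.1 (add \lnot ((\lnot p4 \land \lnot p3) \lor (\lnot p4 \lor p3))):
        \lnot ((\lnot p4 \land \lnot p3) \lor (\lnot p4 \lor p3)): α-rule — add \lnot (\lnot p4 \land \lnot p3), \lnot (\lnot p4 \lor p3).
        \lnot (\lnot p4 \lor p3): α-rule — add \lnot \lnot p4, \lnot p3.
        \lnot (\lnot p4 \land \lnot p3): β-rule — branch into \lnot \lnot p4  //  \lnot \lnot p3.
          branch 1.1.1 (add \lnot \lnot p4):
            ○ open, literals {p1=T, p2=T, p3=F, p4=T, p5=F}.
          branch 1.1.2 (add \lnot \lnot p3):
            × closes — contains both p3 and \lnot p3.
      branch 1.2 (add \lnot p1):
        × closes — contains both p1 and \lnot p1.
  branch 2 (add p5):
    \lnot (((\lnot p4 \land \lnot p3) \lor (\lnot p4 \lor p3)) \land p1): β-rule — branch into \lnot ((\lnot p4 \land \lnot p3) \lor (\lnot p4 \lor p3))  //  \lnot p1.
      branch 2.1 (add \lnot ((\lnot p4 \land \lnot p3) \lor (\lnot p4 \lor p3))):
        \lnot ((\lnot p4 \land \lnot p3) \lor (\lnot p4 \lor p3)): α-rule — add \lnot (\lnot p4 \land \lnot p3), \lnot (\lnot p4 \lor p3).
        \lnot (\lnot p4 \lor p3): α-rule — add \lnot \lnot p4, \lnot p3.
        \lnot (\lnot p4 \land \lnot p3): β-rule — branch into \lnot \lnot p4  //  \lnot \lnot p3.
          branch 2.1.1 (add \lnot \lnot p4):
            ○ open, literals {p3=F, p4=T, p5=T}.
          branch 2.1.2 (add \lnot \lnot p3):
            × closes — contains both p3 and \lnot p3.
      branch 2.2 (add \lnot p1):
        ○ open, literals {p1=F, p5=T}.
3 branches closed, 3 open.
An open branch gives a countermodel: p1=T, p2=T, p3=F, p4=T, p5=F (unmentioned atoms arbitrary); the premises hold there but the conclusion fails.

No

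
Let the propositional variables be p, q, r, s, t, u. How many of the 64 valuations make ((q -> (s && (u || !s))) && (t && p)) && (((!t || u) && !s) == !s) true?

Initial set: {(((q -> (s && (u || !s))) && (t && p)) && (((!t || u) && !s) == !s))}.
(((q -> (s && (u || !s))) && (t && p)) && (((!t || u) && !s) == !s)): α-rule — add ((q -> (s && (u || !s))) && (t && p)), (((!t || u) && !s) == !s).
((q -> (s && (u || !s))) && (t && p)): α-rule — add (q -> (s && (u || !s))), (t && p).
(t && p): α-rule — add t, p.
(((!t || u) && !s) == !s): β-rule — branch into ((!t || u) && !s), !s  //  !((!t || u) && !s), !!s.
  branch 1 (add ((!t || u) && !s), !s):
    ((!t || u) && !s): α-rule — add (!t || u), !s.
    (q -> (s && (u || !s))): β-rule — branch into !q  //  (s && (u || !s)).
      branch 1.1 (add !q):
        (!t || u): β-rule — branch into !t  //  u.
          branch 1.1.1 (add !t):
            × closes — contains both t and !t.
          branch 1.1.2 (add u):
            ○ open, literals {p=T, q=F, s=F, t=T, u=T}.
      branch 1.2 (add (s && (u || !s))):
        (s && (u || !s)): α-rule — add s, (u || !s).
        × closes — contains both s and !s.
  branch 2 (add !((!t || u) && !s), !!s):
    (q -> (s && (u || !s))): β-rule — branch into !q  //  (s && (u || !s)).
      branch 2.1 (add !q):
        !((!t || u) && !s): β-rule — branch into !(!t || u)  //  !!s.
          branch 2.1.1 (add !(!t || u)):
            !(!t || u): α-rule — add !!t, !u.
            ○ open, literals {p=T, q=F, s=T, t=T, u=F}.
          branch 2.1.2 (add !!s):
            ○ open, literals {p=T, q=F, s=T, t=T}.
      branch 2.2 (add (s && (u || !s))):
        (s && (u || !s)): α-rule — add s, (u || !s).
        !((!t || u) && !s): β-rule — branch into !(!t || u)  //  !!s.
          branch 2.2.1 (add !(!t || u)):
            !(!t || u): α-rule — add !!t, !u.
            (u || !s): β-rule — branch into u  //  !s.
              branch 2.2.1.1 (add u):
                × closes — contains both u and !u.
              branch 2.2.1.2 (add !s):
                × closes — contains both s and !s.
          branch 2.2.2 (add !!s):
            (u || !s): β-rule — branch into u  //  !s.
              branch 2.2.2.1 (add u):
                ○ open, literals {p=T, s=T, t=T, u=T}.
              branch 2.2.2.2 (add !s):
                × closes — contains both s and !s.
5 branches closed, 4 open.
Each open branch fixes some atoms; the unmentioned ones are free. Counting distinct full assignments: branch {p=T, q=F, s=F, t=T, u=T} (r) contributes 2 new; branch {p=T, q=F, s=T, t=T, u=F} (r) contributes 2 new; branch {p=T, q=F, s=T, t=T} (r, u) contributes 2 new; branch {p=T, s=T, t=T, u=T} (q, r) contributes 2 new. Total: 8.

8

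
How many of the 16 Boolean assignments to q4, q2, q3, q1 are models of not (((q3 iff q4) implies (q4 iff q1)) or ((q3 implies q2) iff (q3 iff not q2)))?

Initial set: {not (((q3 iff q4) implies (q4 iff q1)) or ((q3 implies q2) iff (q3 iff not q2)))}.
not (((q3 iff q4) implies (q4 iff q1)) or ((q3 implies q2) iff (q3 iff not q2))): α-rule — add not ((q3 iff q4) implies (q4 iff q1)), not ((q3 implies q2) iff (q3 iff not q2)).
not ((q3 iff q4) implies (q4 iff q1)): α-rule — add (q3 iff q4), not (q4 iff q1).
not ((q3 implies q2) iff (q3 iff not q2)): β-rule — branch into (q3 implies q2), not (q3 iff not q2)  //  not (q3 implies q2), (q3 iff not q2).
  branch 1 (add (q3 implies q2), not (q3 iff not q2)):
    (q3 iff q4): β-rule — branch into q3, q4  //  not q3, not q4.
      branch 1.1 (add q3, q4):
        not (q4 iff q1): β-rule — branch into q4, not q1  //  not q4, q1.
          branch 1.1.1 (add q4, not q1):
            (q3 implies q2): β-rule — branch into not q3  //  q2.
              branch 1.1.1.1 (add not q3):
                × closes — contains both q3 and not q3.
              branch 1.1.1.2 (add q2):
                not (q3 iff not q2): β-rule — branch into q3, not not q2  //  not q3, not q2.
                  branch 1.1.1.2.1 (add q3, not not q2):
                    ○ open, literals {q1=false, q2=true, q3=true, q4=true}.
                  branch 1.1.1.2.2 (add not q3, not q2):
                    × closes — contains both q3 and not q3.
          branch 1.1.2 (add not q4, q1):
            × closes — contains both q4 and not q4.
      branch 1.2 (add not q3, not q4):
        not (q4 iff q1): β-rule — branch into q4, not q1  //  not q4, q1.
          branch 1.2.1 (add q4, not q1):
            × closes — contains both q4 and not q4.
          branch 1.2.2 (add not q4, q1):
            (q3 implies q2): β-rule — branch into not q3  //  q2.
              branch 1.2.2.1 (add not q3):
                not (q3 iff not q2): β-rule — branch into q3, not not q2  //  not q3, not q2.
                  branch 1.2.2.1.1 (add q3, not not q2):
                    × closes — contains both q3 and not q3.
                  branch 1.2.2.1.2 (add not q3, not q2):
                    ○ open, literals {q1=true, q2=false, q3=false, q4=false}.
              branch 1.2.2.2 (add q2):
                not (q3 iff not q2): β-rule — branch into q3, not not q2  //  not q3, not q2.
                  branch 1.2.2.2.1 (add q3, not not q2):
                    × closes — contains both q3 and not q3.
                  branch 1.2.2.2.2 (add not q3, not q2):
                    × closes — contains both q2 and not q2.
  branch 2 (add not (q3 implies q2), (q3 iff not q2)):
    not (q3 implies q2): α-rule — add q3, not q2.
    (q3 iff q4): β-rule — branch into q3, q4  //  not q3, not q4.
      branch 2.1 (add q3, q4):
        not (q4 iff q1): β-rule — branch into q4, not q1  //  not q4, q1.
          branch 2.1.1 (add q4, not q1):
            (q3 iff not q2): β-rule — branch into q3, not q2  //  not q3, not not q2.
              branch 2.1.1.1 (add q3, not q2):
                ○ open, literals {q1=false, q2=false, q3=true, q4=true}.
              branch 2.1.1.2 (add not q3, not not q2):
                × closes — contains both q3 and not q3.
          branch 2.1.2 (add not q4, q1):
            × closes — contains both q4 and not q4.
      branch 2.2 (add not q3, not q4):
        × closes — contains both q3 and not q3.
10 branches closed, 3 open.
Each open branch fixes some atoms; the unmentioned ones are free. Counting distinct full assignments: branch {q1=false, q2=true, q3=true, q4=true} (none free) contributes 1 new; branch {q1=true, q2=false, q3=false, q4=false} (none free) contributes 1 new; branch {q1=false, q2=false, q3=true, q4=true} (none free) contributes 1 new. Total: 3.

3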